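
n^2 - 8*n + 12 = (n - 6)*(n - 2)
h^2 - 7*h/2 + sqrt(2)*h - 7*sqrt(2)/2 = (h - 7/2)*(h + sqrt(2))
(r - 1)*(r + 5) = r^2 + 4*r - 5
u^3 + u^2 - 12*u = u*(u - 3)*(u + 4)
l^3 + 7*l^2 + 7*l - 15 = (l - 1)*(l + 3)*(l + 5)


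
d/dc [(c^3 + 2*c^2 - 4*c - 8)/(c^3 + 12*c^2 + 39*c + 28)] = 2*(5*c^4 + 43*c^3 + 117*c^2 + 152*c + 100)/(c^6 + 24*c^5 + 222*c^4 + 992*c^3 + 2193*c^2 + 2184*c + 784)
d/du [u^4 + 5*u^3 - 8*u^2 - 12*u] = 4*u^3 + 15*u^2 - 16*u - 12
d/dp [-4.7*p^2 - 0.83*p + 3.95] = -9.4*p - 0.83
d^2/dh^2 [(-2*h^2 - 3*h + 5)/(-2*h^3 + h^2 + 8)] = 2*(8*h^6 + 36*h^5 - 138*h^4 + 307*h^3 + 225*h^2 - 312*h + 168)/(8*h^9 - 12*h^8 + 6*h^7 - 97*h^6 + 96*h^5 - 24*h^4 + 384*h^3 - 192*h^2 - 512)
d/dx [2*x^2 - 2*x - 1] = 4*x - 2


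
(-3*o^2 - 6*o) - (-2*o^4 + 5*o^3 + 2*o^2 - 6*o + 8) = 2*o^4 - 5*o^3 - 5*o^2 - 8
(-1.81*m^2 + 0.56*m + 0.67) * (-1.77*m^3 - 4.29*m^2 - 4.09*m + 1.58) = 3.2037*m^5 + 6.7737*m^4 + 3.8146*m^3 - 8.0245*m^2 - 1.8555*m + 1.0586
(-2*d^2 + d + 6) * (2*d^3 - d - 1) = -4*d^5 + 2*d^4 + 14*d^3 + d^2 - 7*d - 6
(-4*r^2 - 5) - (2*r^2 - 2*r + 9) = -6*r^2 + 2*r - 14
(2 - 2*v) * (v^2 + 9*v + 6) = -2*v^3 - 16*v^2 + 6*v + 12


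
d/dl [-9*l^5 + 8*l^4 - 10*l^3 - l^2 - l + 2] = -45*l^4 + 32*l^3 - 30*l^2 - 2*l - 1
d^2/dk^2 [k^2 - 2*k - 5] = 2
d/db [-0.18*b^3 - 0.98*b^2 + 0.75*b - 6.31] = -0.54*b^2 - 1.96*b + 0.75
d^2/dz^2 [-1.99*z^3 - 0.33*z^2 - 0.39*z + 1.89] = -11.94*z - 0.66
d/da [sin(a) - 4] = cos(a)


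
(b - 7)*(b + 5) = b^2 - 2*b - 35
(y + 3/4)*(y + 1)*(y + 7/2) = y^3 + 21*y^2/4 + 55*y/8 + 21/8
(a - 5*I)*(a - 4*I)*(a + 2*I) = a^3 - 7*I*a^2 - 2*a - 40*I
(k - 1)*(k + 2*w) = k^2 + 2*k*w - k - 2*w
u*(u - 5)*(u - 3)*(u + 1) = u^4 - 7*u^3 + 7*u^2 + 15*u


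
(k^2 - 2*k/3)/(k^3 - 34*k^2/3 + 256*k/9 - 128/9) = 3*k/(3*k^2 - 32*k + 64)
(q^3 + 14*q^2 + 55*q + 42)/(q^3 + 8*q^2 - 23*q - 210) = (q + 1)/(q - 5)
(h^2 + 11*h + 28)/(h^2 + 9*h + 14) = (h + 4)/(h + 2)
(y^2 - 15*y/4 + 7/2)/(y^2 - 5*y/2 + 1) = (4*y - 7)/(2*(2*y - 1))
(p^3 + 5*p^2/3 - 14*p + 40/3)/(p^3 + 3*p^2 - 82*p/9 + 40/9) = 3*(p - 2)/(3*p - 2)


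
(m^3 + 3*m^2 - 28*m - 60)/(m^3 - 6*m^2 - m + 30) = (m + 6)/(m - 3)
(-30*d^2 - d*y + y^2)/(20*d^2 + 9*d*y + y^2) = (-6*d + y)/(4*d + y)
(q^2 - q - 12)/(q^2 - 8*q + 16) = (q + 3)/(q - 4)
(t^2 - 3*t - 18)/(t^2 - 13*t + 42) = (t + 3)/(t - 7)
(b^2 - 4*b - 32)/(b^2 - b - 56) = (b + 4)/(b + 7)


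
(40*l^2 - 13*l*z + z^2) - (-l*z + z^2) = 40*l^2 - 12*l*z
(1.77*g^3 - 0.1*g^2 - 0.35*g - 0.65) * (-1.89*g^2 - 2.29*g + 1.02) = -3.3453*g^5 - 3.8643*g^4 + 2.6959*g^3 + 1.928*g^2 + 1.1315*g - 0.663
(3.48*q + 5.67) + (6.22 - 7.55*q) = 11.89 - 4.07*q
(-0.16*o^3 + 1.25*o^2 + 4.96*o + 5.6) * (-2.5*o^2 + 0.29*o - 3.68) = 0.4*o^5 - 3.1714*o^4 - 11.4487*o^3 - 17.1616*o^2 - 16.6288*o - 20.608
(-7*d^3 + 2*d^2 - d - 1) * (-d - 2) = 7*d^4 + 12*d^3 - 3*d^2 + 3*d + 2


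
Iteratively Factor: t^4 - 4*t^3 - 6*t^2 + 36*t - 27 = (t - 3)*(t^3 - t^2 - 9*t + 9) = (t - 3)*(t - 1)*(t^2 - 9) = (t - 3)^2*(t - 1)*(t + 3)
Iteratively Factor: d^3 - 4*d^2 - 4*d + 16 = (d + 2)*(d^2 - 6*d + 8) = (d - 4)*(d + 2)*(d - 2)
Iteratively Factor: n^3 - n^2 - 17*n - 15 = (n + 3)*(n^2 - 4*n - 5) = (n - 5)*(n + 3)*(n + 1)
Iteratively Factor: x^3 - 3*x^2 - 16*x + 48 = (x - 4)*(x^2 + x - 12) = (x - 4)*(x - 3)*(x + 4)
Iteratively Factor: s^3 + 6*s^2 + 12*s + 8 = (s + 2)*(s^2 + 4*s + 4) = (s + 2)^2*(s + 2)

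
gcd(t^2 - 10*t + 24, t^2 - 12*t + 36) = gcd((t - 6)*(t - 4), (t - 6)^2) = t - 6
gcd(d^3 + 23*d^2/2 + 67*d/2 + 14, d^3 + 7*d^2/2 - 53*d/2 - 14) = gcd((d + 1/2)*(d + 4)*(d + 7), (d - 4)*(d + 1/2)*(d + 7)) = d^2 + 15*d/2 + 7/2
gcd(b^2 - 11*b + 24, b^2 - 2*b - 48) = b - 8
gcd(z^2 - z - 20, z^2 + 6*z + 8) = z + 4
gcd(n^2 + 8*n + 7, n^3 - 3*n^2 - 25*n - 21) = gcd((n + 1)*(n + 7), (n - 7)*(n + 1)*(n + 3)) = n + 1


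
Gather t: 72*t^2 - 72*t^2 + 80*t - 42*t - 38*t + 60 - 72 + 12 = 0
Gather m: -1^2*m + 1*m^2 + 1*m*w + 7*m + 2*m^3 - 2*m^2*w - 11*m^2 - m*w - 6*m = 2*m^3 + m^2*(-2*w - 10)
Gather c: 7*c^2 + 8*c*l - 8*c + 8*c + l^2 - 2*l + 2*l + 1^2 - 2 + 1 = 7*c^2 + 8*c*l + l^2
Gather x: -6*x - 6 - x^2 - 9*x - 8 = -x^2 - 15*x - 14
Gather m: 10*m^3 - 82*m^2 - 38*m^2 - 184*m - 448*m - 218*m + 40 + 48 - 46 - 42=10*m^3 - 120*m^2 - 850*m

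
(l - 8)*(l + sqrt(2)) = l^2 - 8*l + sqrt(2)*l - 8*sqrt(2)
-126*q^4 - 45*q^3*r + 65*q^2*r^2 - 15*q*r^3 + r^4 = (-7*q + r)*(-6*q + r)*(-3*q + r)*(q + r)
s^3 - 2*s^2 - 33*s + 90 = (s - 5)*(s - 3)*(s + 6)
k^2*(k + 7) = k^3 + 7*k^2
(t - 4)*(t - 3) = t^2 - 7*t + 12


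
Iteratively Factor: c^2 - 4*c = (c - 4)*(c)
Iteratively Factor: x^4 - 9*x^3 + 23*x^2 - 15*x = (x)*(x^3 - 9*x^2 + 23*x - 15) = x*(x - 5)*(x^2 - 4*x + 3) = x*(x - 5)*(x - 3)*(x - 1)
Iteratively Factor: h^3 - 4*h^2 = (h - 4)*(h^2) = h*(h - 4)*(h)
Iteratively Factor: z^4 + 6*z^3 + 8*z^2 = (z + 4)*(z^3 + 2*z^2) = z*(z + 4)*(z^2 + 2*z) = z^2*(z + 4)*(z + 2)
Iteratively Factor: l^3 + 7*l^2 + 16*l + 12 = (l + 2)*(l^2 + 5*l + 6) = (l + 2)*(l + 3)*(l + 2)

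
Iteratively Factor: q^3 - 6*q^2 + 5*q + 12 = (q - 4)*(q^2 - 2*q - 3) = (q - 4)*(q + 1)*(q - 3)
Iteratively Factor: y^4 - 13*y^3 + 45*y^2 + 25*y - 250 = (y - 5)*(y^3 - 8*y^2 + 5*y + 50) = (y - 5)*(y + 2)*(y^2 - 10*y + 25) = (y - 5)^2*(y + 2)*(y - 5)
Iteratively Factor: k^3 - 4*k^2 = (k)*(k^2 - 4*k) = k*(k - 4)*(k)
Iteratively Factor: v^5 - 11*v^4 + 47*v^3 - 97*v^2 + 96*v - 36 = (v - 3)*(v^4 - 8*v^3 + 23*v^2 - 28*v + 12) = (v - 3)^2*(v^3 - 5*v^2 + 8*v - 4) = (v - 3)^2*(v - 2)*(v^2 - 3*v + 2) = (v - 3)^2*(v - 2)^2*(v - 1)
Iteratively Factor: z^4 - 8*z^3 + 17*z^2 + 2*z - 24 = (z - 3)*(z^3 - 5*z^2 + 2*z + 8) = (z - 3)*(z + 1)*(z^2 - 6*z + 8) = (z - 3)*(z - 2)*(z + 1)*(z - 4)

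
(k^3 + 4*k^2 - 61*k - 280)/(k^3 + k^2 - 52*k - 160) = (k + 7)/(k + 4)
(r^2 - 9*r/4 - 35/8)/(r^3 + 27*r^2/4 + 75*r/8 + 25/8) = (2*r - 7)/(2*r^2 + 11*r + 5)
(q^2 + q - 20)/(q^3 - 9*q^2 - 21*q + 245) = (q - 4)/(q^2 - 14*q + 49)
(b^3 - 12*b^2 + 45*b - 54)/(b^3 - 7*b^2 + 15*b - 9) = (b - 6)/(b - 1)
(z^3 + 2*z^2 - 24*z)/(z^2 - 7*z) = (z^2 + 2*z - 24)/(z - 7)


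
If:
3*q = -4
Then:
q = -4/3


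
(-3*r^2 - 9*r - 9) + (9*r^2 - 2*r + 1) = 6*r^2 - 11*r - 8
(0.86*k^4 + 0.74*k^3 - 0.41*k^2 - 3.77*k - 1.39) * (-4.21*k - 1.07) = -3.6206*k^5 - 4.0356*k^4 + 0.9343*k^3 + 16.3104*k^2 + 9.8858*k + 1.4873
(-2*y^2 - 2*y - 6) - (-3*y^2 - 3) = y^2 - 2*y - 3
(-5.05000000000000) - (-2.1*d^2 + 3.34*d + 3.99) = 2.1*d^2 - 3.34*d - 9.04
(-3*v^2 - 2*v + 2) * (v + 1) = -3*v^3 - 5*v^2 + 2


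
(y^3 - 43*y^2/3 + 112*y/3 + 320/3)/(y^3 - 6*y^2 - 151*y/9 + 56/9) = 3*(3*y^2 - 19*y - 40)/(9*y^2 + 18*y - 7)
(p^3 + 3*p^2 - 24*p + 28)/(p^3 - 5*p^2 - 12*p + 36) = (p^2 + 5*p - 14)/(p^2 - 3*p - 18)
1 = 1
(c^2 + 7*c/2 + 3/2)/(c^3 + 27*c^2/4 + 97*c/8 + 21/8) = 4*(2*c + 1)/(8*c^2 + 30*c + 7)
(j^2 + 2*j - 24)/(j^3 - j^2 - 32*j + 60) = (j - 4)/(j^2 - 7*j + 10)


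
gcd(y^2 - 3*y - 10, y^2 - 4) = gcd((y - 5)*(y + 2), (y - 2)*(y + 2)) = y + 2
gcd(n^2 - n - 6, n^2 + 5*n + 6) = n + 2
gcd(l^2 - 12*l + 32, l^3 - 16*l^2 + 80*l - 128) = l^2 - 12*l + 32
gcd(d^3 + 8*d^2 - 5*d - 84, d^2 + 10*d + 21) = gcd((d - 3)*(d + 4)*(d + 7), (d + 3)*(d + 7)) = d + 7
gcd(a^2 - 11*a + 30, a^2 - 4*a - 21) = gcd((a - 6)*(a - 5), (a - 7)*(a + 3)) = 1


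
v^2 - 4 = (v - 2)*(v + 2)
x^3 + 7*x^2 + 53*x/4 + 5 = (x + 1/2)*(x + 5/2)*(x + 4)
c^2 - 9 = (c - 3)*(c + 3)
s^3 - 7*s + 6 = (s - 2)*(s - 1)*(s + 3)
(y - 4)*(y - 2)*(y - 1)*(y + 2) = y^4 - 5*y^3 + 20*y - 16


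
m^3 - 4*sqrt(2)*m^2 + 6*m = m*(m - 3*sqrt(2))*(m - sqrt(2))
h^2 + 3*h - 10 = (h - 2)*(h + 5)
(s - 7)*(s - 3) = s^2 - 10*s + 21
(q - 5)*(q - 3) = q^2 - 8*q + 15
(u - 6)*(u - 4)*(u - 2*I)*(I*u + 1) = I*u^4 + 3*u^3 - 10*I*u^3 - 30*u^2 + 22*I*u^2 + 72*u + 20*I*u - 48*I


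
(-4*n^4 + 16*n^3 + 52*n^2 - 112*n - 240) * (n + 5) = -4*n^5 - 4*n^4 + 132*n^3 + 148*n^2 - 800*n - 1200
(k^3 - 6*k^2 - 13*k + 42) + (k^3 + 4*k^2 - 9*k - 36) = 2*k^3 - 2*k^2 - 22*k + 6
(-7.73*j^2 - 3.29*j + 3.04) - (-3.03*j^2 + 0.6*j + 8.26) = -4.7*j^2 - 3.89*j - 5.22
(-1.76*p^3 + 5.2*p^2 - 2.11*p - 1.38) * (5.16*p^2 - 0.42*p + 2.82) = -9.0816*p^5 + 27.5712*p^4 - 18.0348*p^3 + 8.4294*p^2 - 5.3706*p - 3.8916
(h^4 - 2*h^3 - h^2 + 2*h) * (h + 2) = h^5 - 5*h^3 + 4*h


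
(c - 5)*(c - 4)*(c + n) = c^3 + c^2*n - 9*c^2 - 9*c*n + 20*c + 20*n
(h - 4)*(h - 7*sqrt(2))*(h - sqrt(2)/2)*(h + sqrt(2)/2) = h^4 - 7*sqrt(2)*h^3 - 4*h^3 - h^2/2 + 28*sqrt(2)*h^2 + 2*h + 7*sqrt(2)*h/2 - 14*sqrt(2)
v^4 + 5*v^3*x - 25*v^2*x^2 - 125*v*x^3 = v*(v - 5*x)*(v + 5*x)^2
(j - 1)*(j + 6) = j^2 + 5*j - 6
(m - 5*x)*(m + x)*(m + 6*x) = m^3 + 2*m^2*x - 29*m*x^2 - 30*x^3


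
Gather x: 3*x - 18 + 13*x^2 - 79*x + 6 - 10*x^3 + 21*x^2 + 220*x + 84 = -10*x^3 + 34*x^2 + 144*x + 72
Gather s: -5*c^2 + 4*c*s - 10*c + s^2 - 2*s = -5*c^2 - 10*c + s^2 + s*(4*c - 2)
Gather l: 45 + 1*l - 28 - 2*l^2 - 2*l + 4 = -2*l^2 - l + 21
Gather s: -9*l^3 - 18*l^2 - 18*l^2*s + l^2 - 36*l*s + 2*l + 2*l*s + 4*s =-9*l^3 - 17*l^2 + 2*l + s*(-18*l^2 - 34*l + 4)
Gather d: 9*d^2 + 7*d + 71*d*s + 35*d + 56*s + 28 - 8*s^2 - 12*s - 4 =9*d^2 + d*(71*s + 42) - 8*s^2 + 44*s + 24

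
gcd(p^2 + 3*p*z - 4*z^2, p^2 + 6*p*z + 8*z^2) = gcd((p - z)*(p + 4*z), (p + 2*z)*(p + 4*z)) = p + 4*z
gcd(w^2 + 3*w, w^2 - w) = w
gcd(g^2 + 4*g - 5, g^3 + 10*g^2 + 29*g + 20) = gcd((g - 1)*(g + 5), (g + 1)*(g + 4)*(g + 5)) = g + 5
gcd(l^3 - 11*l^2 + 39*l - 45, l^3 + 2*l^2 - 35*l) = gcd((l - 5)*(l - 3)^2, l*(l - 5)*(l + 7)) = l - 5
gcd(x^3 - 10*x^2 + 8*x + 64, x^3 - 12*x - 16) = x^2 - 2*x - 8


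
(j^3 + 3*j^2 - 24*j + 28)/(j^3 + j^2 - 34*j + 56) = (j - 2)/(j - 4)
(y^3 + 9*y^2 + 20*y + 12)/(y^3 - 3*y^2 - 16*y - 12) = (y + 6)/(y - 6)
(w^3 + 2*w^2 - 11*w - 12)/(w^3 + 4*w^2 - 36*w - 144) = (w^2 - 2*w - 3)/(w^2 - 36)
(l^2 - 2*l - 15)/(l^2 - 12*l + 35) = (l + 3)/(l - 7)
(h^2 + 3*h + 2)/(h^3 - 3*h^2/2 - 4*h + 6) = 2*(h + 1)/(2*h^2 - 7*h + 6)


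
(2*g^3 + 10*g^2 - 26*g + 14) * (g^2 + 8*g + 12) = 2*g^5 + 26*g^4 + 78*g^3 - 74*g^2 - 200*g + 168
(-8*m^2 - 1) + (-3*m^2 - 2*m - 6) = -11*m^2 - 2*m - 7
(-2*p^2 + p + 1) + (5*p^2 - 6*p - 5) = 3*p^2 - 5*p - 4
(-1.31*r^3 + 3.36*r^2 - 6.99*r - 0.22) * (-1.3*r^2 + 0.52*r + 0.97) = 1.703*r^5 - 5.0492*r^4 + 9.5635*r^3 - 0.0896000000000003*r^2 - 6.8947*r - 0.2134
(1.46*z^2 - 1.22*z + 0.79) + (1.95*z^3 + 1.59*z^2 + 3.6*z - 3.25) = 1.95*z^3 + 3.05*z^2 + 2.38*z - 2.46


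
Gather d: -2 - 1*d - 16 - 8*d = -9*d - 18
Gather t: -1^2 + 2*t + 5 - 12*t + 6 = 10 - 10*t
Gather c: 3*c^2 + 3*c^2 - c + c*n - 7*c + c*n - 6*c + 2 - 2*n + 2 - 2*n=6*c^2 + c*(2*n - 14) - 4*n + 4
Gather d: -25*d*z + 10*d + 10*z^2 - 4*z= d*(10 - 25*z) + 10*z^2 - 4*z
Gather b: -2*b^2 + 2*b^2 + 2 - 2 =0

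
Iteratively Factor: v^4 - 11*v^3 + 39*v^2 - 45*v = (v - 5)*(v^3 - 6*v^2 + 9*v) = (v - 5)*(v - 3)*(v^2 - 3*v) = v*(v - 5)*(v - 3)*(v - 3)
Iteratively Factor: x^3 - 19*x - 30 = (x - 5)*(x^2 + 5*x + 6) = (x - 5)*(x + 2)*(x + 3)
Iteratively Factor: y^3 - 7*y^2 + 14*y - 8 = (y - 2)*(y^2 - 5*y + 4) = (y - 4)*(y - 2)*(y - 1)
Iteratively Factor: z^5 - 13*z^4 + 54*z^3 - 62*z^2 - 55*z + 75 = (z - 5)*(z^4 - 8*z^3 + 14*z^2 + 8*z - 15) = (z - 5)^2*(z^3 - 3*z^2 - z + 3) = (z - 5)^2*(z + 1)*(z^2 - 4*z + 3) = (z - 5)^2*(z - 1)*(z + 1)*(z - 3)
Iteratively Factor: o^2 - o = (o - 1)*(o)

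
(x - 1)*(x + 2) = x^2 + x - 2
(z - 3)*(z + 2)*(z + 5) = z^3 + 4*z^2 - 11*z - 30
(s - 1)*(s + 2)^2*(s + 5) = s^4 + 8*s^3 + 15*s^2 - 4*s - 20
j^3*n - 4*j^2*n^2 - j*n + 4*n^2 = (j - 1)*(j - 4*n)*(j*n + n)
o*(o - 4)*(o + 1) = o^3 - 3*o^2 - 4*o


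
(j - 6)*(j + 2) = j^2 - 4*j - 12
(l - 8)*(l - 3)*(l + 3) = l^3 - 8*l^2 - 9*l + 72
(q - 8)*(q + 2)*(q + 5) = q^3 - q^2 - 46*q - 80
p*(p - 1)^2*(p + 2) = p^4 - 3*p^2 + 2*p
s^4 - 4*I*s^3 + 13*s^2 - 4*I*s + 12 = (s - 6*I)*(s - I)*(s + I)*(s + 2*I)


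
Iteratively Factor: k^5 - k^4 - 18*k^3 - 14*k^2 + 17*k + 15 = (k - 1)*(k^4 - 18*k^2 - 32*k - 15) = (k - 1)*(k + 1)*(k^3 - k^2 - 17*k - 15) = (k - 5)*(k - 1)*(k + 1)*(k^2 + 4*k + 3) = (k - 5)*(k - 1)*(k + 1)^2*(k + 3)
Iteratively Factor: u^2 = (u)*(u)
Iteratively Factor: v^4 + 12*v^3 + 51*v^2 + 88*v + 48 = (v + 3)*(v^3 + 9*v^2 + 24*v + 16) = (v + 3)*(v + 4)*(v^2 + 5*v + 4) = (v + 1)*(v + 3)*(v + 4)*(v + 4)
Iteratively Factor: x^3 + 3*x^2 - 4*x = (x)*(x^2 + 3*x - 4) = x*(x - 1)*(x + 4)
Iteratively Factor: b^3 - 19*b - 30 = (b - 5)*(b^2 + 5*b + 6) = (b - 5)*(b + 2)*(b + 3)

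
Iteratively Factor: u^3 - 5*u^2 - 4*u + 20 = (u - 5)*(u^2 - 4) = (u - 5)*(u - 2)*(u + 2)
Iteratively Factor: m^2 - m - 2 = (m - 2)*(m + 1)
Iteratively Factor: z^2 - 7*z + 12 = (z - 4)*(z - 3)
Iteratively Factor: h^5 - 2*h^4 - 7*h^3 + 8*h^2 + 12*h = (h)*(h^4 - 2*h^3 - 7*h^2 + 8*h + 12) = h*(h + 1)*(h^3 - 3*h^2 - 4*h + 12) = h*(h + 1)*(h + 2)*(h^2 - 5*h + 6) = h*(h - 2)*(h + 1)*(h + 2)*(h - 3)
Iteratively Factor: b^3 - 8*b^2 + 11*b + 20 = (b - 5)*(b^2 - 3*b - 4) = (b - 5)*(b + 1)*(b - 4)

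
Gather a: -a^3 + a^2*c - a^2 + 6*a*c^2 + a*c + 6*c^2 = -a^3 + a^2*(c - 1) + a*(6*c^2 + c) + 6*c^2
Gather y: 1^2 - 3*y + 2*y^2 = 2*y^2 - 3*y + 1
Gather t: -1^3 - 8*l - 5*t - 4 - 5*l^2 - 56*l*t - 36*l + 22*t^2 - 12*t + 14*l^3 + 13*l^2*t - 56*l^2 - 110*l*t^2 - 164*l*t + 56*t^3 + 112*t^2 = 14*l^3 - 61*l^2 - 44*l + 56*t^3 + t^2*(134 - 110*l) + t*(13*l^2 - 220*l - 17) - 5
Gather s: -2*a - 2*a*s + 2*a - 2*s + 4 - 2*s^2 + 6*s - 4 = -2*s^2 + s*(4 - 2*a)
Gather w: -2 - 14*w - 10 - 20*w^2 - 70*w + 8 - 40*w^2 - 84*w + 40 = -60*w^2 - 168*w + 36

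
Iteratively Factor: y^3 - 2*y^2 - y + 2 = (y + 1)*(y^2 - 3*y + 2) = (y - 1)*(y + 1)*(y - 2)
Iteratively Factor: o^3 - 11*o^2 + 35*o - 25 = (o - 1)*(o^2 - 10*o + 25) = (o - 5)*(o - 1)*(o - 5)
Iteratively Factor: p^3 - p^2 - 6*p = (p - 3)*(p^2 + 2*p) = (p - 3)*(p + 2)*(p)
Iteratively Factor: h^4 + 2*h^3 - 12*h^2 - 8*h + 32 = (h + 4)*(h^3 - 2*h^2 - 4*h + 8) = (h + 2)*(h + 4)*(h^2 - 4*h + 4) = (h - 2)*(h + 2)*(h + 4)*(h - 2)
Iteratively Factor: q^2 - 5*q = (q - 5)*(q)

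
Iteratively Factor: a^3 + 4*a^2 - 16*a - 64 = (a + 4)*(a^2 - 16) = (a + 4)^2*(a - 4)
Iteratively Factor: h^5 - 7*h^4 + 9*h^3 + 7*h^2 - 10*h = (h - 5)*(h^4 - 2*h^3 - h^2 + 2*h) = (h - 5)*(h - 2)*(h^3 - h) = h*(h - 5)*(h - 2)*(h^2 - 1) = h*(h - 5)*(h - 2)*(h + 1)*(h - 1)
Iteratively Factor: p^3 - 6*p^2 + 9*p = (p)*(p^2 - 6*p + 9) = p*(p - 3)*(p - 3)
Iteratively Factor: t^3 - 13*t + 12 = (t + 4)*(t^2 - 4*t + 3) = (t - 1)*(t + 4)*(t - 3)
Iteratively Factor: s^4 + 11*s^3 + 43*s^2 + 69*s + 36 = (s + 3)*(s^3 + 8*s^2 + 19*s + 12) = (s + 3)^2*(s^2 + 5*s + 4) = (s + 1)*(s + 3)^2*(s + 4)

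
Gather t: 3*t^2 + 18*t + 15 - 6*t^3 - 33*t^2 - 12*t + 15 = -6*t^3 - 30*t^2 + 6*t + 30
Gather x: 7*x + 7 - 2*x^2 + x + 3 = -2*x^2 + 8*x + 10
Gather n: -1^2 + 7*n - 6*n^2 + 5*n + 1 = -6*n^2 + 12*n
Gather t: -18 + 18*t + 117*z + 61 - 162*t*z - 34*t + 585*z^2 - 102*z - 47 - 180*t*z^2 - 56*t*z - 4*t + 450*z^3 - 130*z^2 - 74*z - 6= t*(-180*z^2 - 218*z - 20) + 450*z^3 + 455*z^2 - 59*z - 10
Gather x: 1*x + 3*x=4*x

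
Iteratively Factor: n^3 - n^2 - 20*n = (n - 5)*(n^2 + 4*n) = (n - 5)*(n + 4)*(n)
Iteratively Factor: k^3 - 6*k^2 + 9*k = (k - 3)*(k^2 - 3*k) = (k - 3)^2*(k)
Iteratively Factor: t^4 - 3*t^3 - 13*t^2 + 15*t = (t - 5)*(t^3 + 2*t^2 - 3*t) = (t - 5)*(t + 3)*(t^2 - t) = t*(t - 5)*(t + 3)*(t - 1)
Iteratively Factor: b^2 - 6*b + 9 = (b - 3)*(b - 3)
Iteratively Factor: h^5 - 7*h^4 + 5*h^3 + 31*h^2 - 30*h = (h - 1)*(h^4 - 6*h^3 - h^2 + 30*h) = h*(h - 1)*(h^3 - 6*h^2 - h + 30) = h*(h - 5)*(h - 1)*(h^2 - h - 6) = h*(h - 5)*(h - 1)*(h + 2)*(h - 3)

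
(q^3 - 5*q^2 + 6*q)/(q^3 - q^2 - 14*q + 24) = q/(q + 4)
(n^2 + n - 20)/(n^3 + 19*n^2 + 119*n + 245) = (n - 4)/(n^2 + 14*n + 49)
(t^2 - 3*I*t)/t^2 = (t - 3*I)/t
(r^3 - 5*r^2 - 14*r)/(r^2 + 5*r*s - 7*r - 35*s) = r*(r + 2)/(r + 5*s)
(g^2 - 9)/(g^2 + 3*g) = (g - 3)/g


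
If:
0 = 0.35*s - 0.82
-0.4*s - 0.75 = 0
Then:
No Solution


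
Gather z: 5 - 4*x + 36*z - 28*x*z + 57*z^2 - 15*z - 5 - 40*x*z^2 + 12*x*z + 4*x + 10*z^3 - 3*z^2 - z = 10*z^3 + z^2*(54 - 40*x) + z*(20 - 16*x)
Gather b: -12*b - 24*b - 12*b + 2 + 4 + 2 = 8 - 48*b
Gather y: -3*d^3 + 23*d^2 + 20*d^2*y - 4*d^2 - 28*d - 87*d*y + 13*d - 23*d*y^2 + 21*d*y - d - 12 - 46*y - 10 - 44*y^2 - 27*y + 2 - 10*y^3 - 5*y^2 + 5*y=-3*d^3 + 19*d^2 - 16*d - 10*y^3 + y^2*(-23*d - 49) + y*(20*d^2 - 66*d - 68) - 20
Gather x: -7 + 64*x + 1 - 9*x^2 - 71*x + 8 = -9*x^2 - 7*x + 2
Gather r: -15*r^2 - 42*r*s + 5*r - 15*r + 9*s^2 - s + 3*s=-15*r^2 + r*(-42*s - 10) + 9*s^2 + 2*s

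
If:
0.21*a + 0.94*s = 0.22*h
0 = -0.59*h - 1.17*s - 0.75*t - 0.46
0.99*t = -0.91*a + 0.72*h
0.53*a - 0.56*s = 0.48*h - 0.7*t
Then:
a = 0.58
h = 0.07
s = -0.11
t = -0.49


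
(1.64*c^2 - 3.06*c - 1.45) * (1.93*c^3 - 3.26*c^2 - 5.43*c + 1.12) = 3.1652*c^5 - 11.2522*c^4 - 1.7281*c^3 + 23.1796*c^2 + 4.4463*c - 1.624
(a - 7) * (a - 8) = a^2 - 15*a + 56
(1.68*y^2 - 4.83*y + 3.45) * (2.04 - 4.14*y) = -6.9552*y^3 + 23.4234*y^2 - 24.1362*y + 7.038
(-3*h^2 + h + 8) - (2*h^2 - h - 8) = -5*h^2 + 2*h + 16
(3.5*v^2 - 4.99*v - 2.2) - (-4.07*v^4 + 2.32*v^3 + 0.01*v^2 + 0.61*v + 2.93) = 4.07*v^4 - 2.32*v^3 + 3.49*v^2 - 5.6*v - 5.13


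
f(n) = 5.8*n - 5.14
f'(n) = 5.80000000000000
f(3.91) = 17.54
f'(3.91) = 5.80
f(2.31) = 8.26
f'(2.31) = 5.80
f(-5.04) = -34.37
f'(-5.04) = 5.80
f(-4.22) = -29.62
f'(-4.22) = 5.80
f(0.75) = -0.79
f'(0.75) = 5.80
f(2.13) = 7.21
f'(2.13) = 5.80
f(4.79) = 22.64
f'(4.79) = 5.80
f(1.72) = 4.84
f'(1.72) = 5.80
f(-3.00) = -22.54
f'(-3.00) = 5.80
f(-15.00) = -92.14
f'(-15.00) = 5.80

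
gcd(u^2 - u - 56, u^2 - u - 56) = u^2 - u - 56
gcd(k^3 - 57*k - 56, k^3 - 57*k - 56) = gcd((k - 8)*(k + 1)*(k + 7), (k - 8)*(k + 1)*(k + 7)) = k^3 - 57*k - 56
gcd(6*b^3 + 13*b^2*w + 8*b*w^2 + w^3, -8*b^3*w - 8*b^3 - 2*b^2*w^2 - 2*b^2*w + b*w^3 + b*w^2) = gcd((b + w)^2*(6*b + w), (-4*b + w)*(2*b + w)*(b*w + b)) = 1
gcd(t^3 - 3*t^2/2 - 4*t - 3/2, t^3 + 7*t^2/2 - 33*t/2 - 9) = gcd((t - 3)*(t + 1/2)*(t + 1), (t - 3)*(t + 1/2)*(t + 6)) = t^2 - 5*t/2 - 3/2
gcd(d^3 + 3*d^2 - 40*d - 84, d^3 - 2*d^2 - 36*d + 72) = d - 6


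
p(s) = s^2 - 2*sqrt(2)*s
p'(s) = 2*s - 2*sqrt(2)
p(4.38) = 6.80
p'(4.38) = 5.93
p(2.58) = -0.64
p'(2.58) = 2.33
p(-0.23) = 0.70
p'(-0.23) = -3.29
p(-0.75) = 2.68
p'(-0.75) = -4.33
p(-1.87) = 8.79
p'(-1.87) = -6.57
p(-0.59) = 2.02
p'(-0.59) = -4.01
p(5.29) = 13.02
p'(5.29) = 7.75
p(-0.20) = 0.61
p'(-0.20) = -3.23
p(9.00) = 55.54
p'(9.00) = 15.17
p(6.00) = 19.03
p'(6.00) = 9.17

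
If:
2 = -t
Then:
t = -2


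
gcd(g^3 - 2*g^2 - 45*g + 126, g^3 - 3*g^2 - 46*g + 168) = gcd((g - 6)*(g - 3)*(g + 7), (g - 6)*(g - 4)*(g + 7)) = g^2 + g - 42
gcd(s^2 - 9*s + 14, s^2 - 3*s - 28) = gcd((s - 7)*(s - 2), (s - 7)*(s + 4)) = s - 7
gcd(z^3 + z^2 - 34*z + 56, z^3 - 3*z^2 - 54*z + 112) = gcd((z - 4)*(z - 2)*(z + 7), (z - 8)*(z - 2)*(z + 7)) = z^2 + 5*z - 14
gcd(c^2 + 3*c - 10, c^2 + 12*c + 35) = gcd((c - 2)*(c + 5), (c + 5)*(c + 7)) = c + 5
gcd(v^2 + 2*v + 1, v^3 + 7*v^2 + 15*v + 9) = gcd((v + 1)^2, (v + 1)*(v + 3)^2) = v + 1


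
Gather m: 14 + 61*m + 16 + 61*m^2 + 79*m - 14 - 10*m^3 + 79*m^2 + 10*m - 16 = -10*m^3 + 140*m^2 + 150*m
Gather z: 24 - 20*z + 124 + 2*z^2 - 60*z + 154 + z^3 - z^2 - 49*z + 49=z^3 + z^2 - 129*z + 351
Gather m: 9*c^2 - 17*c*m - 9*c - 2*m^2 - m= 9*c^2 - 9*c - 2*m^2 + m*(-17*c - 1)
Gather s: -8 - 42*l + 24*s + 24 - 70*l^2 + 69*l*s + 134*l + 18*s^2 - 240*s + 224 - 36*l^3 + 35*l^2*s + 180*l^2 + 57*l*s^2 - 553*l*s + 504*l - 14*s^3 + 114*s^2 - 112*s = -36*l^3 + 110*l^2 + 596*l - 14*s^3 + s^2*(57*l + 132) + s*(35*l^2 - 484*l - 328) + 240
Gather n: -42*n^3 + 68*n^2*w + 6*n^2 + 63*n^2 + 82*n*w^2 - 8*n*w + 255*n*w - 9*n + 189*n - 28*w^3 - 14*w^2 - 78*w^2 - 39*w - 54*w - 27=-42*n^3 + n^2*(68*w + 69) + n*(82*w^2 + 247*w + 180) - 28*w^3 - 92*w^2 - 93*w - 27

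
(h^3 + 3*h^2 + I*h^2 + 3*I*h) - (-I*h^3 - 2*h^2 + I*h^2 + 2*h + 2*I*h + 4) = h^3 + I*h^3 + 5*h^2 - 2*h + I*h - 4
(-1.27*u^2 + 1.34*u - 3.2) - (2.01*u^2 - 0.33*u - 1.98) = -3.28*u^2 + 1.67*u - 1.22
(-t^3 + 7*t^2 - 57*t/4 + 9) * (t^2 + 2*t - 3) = -t^5 + 5*t^4 + 11*t^3/4 - 81*t^2/2 + 243*t/4 - 27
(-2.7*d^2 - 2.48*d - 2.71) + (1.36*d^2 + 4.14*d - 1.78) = -1.34*d^2 + 1.66*d - 4.49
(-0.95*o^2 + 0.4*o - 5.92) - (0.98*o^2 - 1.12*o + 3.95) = -1.93*o^2 + 1.52*o - 9.87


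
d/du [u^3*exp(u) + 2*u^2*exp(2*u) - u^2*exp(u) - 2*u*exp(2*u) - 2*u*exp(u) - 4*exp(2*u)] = (u^3 + 4*u^2*exp(u) + 2*u^2 - 4*u - 10*exp(u) - 2)*exp(u)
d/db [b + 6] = 1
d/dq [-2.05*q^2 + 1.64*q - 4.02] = 1.64 - 4.1*q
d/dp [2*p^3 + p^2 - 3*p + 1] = 6*p^2 + 2*p - 3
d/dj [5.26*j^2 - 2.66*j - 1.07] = 10.52*j - 2.66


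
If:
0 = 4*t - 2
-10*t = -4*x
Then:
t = 1/2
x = 5/4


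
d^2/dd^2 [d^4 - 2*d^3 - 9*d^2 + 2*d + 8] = 12*d^2 - 12*d - 18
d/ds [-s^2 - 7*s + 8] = -2*s - 7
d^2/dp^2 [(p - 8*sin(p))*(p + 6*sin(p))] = 2*p*sin(p) + 192*sin(p)^2 - 4*cos(p) - 94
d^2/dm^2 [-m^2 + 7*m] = -2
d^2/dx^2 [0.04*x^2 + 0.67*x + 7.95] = 0.0800000000000000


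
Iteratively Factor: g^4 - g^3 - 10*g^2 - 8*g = (g - 4)*(g^3 + 3*g^2 + 2*g) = (g - 4)*(g + 1)*(g^2 + 2*g) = g*(g - 4)*(g + 1)*(g + 2)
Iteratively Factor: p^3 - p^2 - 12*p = (p - 4)*(p^2 + 3*p) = p*(p - 4)*(p + 3)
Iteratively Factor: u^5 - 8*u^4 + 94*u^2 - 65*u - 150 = (u - 5)*(u^4 - 3*u^3 - 15*u^2 + 19*u + 30) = (u - 5)^2*(u^3 + 2*u^2 - 5*u - 6) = (u - 5)^2*(u + 1)*(u^2 + u - 6) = (u - 5)^2*(u + 1)*(u + 3)*(u - 2)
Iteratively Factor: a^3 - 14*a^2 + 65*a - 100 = (a - 5)*(a^2 - 9*a + 20) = (a - 5)^2*(a - 4)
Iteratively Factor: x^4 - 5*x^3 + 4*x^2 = (x)*(x^3 - 5*x^2 + 4*x) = x*(x - 4)*(x^2 - x) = x*(x - 4)*(x - 1)*(x)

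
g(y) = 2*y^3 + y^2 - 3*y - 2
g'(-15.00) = 1317.00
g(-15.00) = -6482.00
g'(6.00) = 225.00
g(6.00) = 448.00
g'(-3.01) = 45.34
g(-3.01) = -38.45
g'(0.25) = -2.12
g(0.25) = -2.66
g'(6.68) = 278.09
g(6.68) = 618.74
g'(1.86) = 21.48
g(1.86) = 8.75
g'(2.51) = 39.82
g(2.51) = 28.40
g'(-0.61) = -1.99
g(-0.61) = -0.25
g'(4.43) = 123.61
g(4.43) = 178.21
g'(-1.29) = 4.40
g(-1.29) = -0.76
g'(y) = 6*y^2 + 2*y - 3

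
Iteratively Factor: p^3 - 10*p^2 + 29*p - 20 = (p - 1)*(p^2 - 9*p + 20) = (p - 4)*(p - 1)*(p - 5)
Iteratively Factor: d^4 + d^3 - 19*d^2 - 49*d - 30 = (d + 3)*(d^3 - 2*d^2 - 13*d - 10) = (d + 2)*(d + 3)*(d^2 - 4*d - 5) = (d + 1)*(d + 2)*(d + 3)*(d - 5)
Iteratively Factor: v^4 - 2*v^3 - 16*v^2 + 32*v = (v - 2)*(v^3 - 16*v) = v*(v - 2)*(v^2 - 16) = v*(v - 2)*(v + 4)*(v - 4)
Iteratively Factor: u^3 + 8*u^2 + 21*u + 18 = (u + 2)*(u^2 + 6*u + 9) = (u + 2)*(u + 3)*(u + 3)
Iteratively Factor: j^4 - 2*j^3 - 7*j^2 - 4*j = (j + 1)*(j^3 - 3*j^2 - 4*j) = j*(j + 1)*(j^2 - 3*j - 4) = j*(j + 1)^2*(j - 4)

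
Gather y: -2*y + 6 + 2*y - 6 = 0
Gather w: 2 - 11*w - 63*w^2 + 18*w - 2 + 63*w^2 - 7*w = 0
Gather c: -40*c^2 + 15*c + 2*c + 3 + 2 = -40*c^2 + 17*c + 5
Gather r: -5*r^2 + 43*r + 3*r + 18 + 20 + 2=-5*r^2 + 46*r + 40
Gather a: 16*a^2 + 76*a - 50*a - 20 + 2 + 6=16*a^2 + 26*a - 12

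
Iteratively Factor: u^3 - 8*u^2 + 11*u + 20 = (u - 5)*(u^2 - 3*u - 4) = (u - 5)*(u + 1)*(u - 4)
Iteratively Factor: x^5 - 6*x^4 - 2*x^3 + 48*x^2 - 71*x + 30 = (x - 2)*(x^4 - 4*x^3 - 10*x^2 + 28*x - 15) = (x - 5)*(x - 2)*(x^3 + x^2 - 5*x + 3) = (x - 5)*(x - 2)*(x + 3)*(x^2 - 2*x + 1) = (x - 5)*(x - 2)*(x - 1)*(x + 3)*(x - 1)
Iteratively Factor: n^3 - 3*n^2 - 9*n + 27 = (n - 3)*(n^2 - 9) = (n - 3)^2*(n + 3)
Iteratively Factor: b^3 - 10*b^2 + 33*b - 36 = (b - 3)*(b^2 - 7*b + 12) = (b - 4)*(b - 3)*(b - 3)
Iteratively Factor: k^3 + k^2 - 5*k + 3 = (k - 1)*(k^2 + 2*k - 3) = (k - 1)*(k + 3)*(k - 1)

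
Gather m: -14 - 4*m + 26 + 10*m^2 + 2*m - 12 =10*m^2 - 2*m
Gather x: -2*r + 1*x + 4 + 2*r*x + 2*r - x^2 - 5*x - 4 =-x^2 + x*(2*r - 4)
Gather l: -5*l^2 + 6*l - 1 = -5*l^2 + 6*l - 1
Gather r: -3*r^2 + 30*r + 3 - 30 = -3*r^2 + 30*r - 27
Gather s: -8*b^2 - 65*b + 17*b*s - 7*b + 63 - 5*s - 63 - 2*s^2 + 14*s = -8*b^2 - 72*b - 2*s^2 + s*(17*b + 9)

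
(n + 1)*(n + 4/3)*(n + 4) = n^3 + 19*n^2/3 + 32*n/3 + 16/3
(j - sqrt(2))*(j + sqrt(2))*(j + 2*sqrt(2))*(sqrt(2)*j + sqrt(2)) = sqrt(2)*j^4 + sqrt(2)*j^3 + 4*j^3 - 2*sqrt(2)*j^2 + 4*j^2 - 8*j - 2*sqrt(2)*j - 8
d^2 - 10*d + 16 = (d - 8)*(d - 2)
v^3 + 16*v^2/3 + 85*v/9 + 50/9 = (v + 5/3)^2*(v + 2)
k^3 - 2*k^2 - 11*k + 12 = (k - 4)*(k - 1)*(k + 3)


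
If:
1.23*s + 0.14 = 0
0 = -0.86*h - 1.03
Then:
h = -1.20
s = -0.11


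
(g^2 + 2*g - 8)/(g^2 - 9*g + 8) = (g^2 + 2*g - 8)/(g^2 - 9*g + 8)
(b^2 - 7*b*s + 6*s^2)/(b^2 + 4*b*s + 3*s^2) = (b^2 - 7*b*s + 6*s^2)/(b^2 + 4*b*s + 3*s^2)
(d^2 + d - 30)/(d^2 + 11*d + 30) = (d - 5)/(d + 5)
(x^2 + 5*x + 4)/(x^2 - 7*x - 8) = (x + 4)/(x - 8)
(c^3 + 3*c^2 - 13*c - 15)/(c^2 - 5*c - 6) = (c^2 + 2*c - 15)/(c - 6)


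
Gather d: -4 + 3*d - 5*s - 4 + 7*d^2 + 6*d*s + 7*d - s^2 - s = 7*d^2 + d*(6*s + 10) - s^2 - 6*s - 8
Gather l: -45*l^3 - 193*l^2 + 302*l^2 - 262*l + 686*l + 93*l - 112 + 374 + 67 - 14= -45*l^3 + 109*l^2 + 517*l + 315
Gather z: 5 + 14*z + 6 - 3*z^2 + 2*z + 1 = -3*z^2 + 16*z + 12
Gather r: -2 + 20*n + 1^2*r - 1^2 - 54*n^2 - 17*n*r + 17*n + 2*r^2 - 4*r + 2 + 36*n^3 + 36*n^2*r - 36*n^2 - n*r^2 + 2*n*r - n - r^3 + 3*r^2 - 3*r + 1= 36*n^3 - 90*n^2 + 36*n - r^3 + r^2*(5 - n) + r*(36*n^2 - 15*n - 6)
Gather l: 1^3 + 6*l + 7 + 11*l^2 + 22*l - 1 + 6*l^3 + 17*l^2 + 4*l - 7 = 6*l^3 + 28*l^2 + 32*l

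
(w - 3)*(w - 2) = w^2 - 5*w + 6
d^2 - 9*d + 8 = (d - 8)*(d - 1)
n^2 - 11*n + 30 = (n - 6)*(n - 5)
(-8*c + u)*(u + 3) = -8*c*u - 24*c + u^2 + 3*u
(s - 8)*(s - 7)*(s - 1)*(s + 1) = s^4 - 15*s^3 + 55*s^2 + 15*s - 56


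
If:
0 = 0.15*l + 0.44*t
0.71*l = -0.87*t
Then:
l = 0.00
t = 0.00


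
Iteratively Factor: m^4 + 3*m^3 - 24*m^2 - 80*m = (m + 4)*(m^3 - m^2 - 20*m) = (m + 4)^2*(m^2 - 5*m) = m*(m + 4)^2*(m - 5)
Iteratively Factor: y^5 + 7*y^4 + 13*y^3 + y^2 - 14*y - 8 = (y + 1)*(y^4 + 6*y^3 + 7*y^2 - 6*y - 8) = (y + 1)*(y + 4)*(y^3 + 2*y^2 - y - 2) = (y + 1)^2*(y + 4)*(y^2 + y - 2) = (y + 1)^2*(y + 2)*(y + 4)*(y - 1)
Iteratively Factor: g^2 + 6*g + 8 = (g + 4)*(g + 2)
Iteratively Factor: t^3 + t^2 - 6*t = (t - 2)*(t^2 + 3*t) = t*(t - 2)*(t + 3)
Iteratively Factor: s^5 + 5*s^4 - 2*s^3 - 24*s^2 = (s + 3)*(s^4 + 2*s^3 - 8*s^2) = s*(s + 3)*(s^3 + 2*s^2 - 8*s) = s*(s - 2)*(s + 3)*(s^2 + 4*s) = s*(s - 2)*(s + 3)*(s + 4)*(s)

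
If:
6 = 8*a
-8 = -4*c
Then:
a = 3/4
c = 2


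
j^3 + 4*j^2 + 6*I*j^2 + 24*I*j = j*(j + 4)*(j + 6*I)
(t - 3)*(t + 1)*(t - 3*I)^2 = t^4 - 2*t^3 - 6*I*t^3 - 12*t^2 + 12*I*t^2 + 18*t + 18*I*t + 27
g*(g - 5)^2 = g^3 - 10*g^2 + 25*g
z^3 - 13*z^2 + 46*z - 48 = (z - 8)*(z - 3)*(z - 2)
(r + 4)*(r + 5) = r^2 + 9*r + 20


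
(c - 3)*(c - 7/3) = c^2 - 16*c/3 + 7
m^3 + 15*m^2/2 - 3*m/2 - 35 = (m - 2)*(m + 5/2)*(m + 7)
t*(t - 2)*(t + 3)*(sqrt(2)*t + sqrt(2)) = sqrt(2)*t^4 + 2*sqrt(2)*t^3 - 5*sqrt(2)*t^2 - 6*sqrt(2)*t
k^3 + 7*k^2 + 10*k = k*(k + 2)*(k + 5)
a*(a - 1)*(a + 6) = a^3 + 5*a^2 - 6*a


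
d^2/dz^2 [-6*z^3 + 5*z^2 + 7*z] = 10 - 36*z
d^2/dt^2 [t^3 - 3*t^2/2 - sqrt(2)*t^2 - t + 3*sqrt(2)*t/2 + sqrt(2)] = 6*t - 3 - 2*sqrt(2)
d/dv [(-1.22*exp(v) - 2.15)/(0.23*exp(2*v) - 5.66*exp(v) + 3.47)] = (0.2806*exp(2*v) + 0.989*exp(v) - 16.4024)*exp(v)/(0.0529*exp(4*v) - 2.6036*exp(3*v) + 33.6318*exp(2*v) - 39.2804*exp(v) + 12.0409)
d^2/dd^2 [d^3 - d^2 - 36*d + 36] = 6*d - 2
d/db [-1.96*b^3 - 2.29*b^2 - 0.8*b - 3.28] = -5.88*b^2 - 4.58*b - 0.8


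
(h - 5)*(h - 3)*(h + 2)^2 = h^4 - 4*h^3 - 13*h^2 + 28*h + 60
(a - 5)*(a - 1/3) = a^2 - 16*a/3 + 5/3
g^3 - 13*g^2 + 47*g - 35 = (g - 7)*(g - 5)*(g - 1)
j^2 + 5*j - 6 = (j - 1)*(j + 6)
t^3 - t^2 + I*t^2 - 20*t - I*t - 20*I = (t - 5)*(t + 4)*(t + I)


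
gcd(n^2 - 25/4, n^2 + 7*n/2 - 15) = n - 5/2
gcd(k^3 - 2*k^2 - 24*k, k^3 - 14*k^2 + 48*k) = k^2 - 6*k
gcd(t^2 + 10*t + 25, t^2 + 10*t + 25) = t^2 + 10*t + 25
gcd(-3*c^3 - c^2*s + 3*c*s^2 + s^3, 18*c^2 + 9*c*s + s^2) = 3*c + s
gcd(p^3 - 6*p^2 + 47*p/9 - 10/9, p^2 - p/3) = p - 1/3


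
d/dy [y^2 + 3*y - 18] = 2*y + 3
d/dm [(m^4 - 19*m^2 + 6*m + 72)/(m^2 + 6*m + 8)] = 2*m - 6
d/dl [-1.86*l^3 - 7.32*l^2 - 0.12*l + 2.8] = -5.58*l^2 - 14.64*l - 0.12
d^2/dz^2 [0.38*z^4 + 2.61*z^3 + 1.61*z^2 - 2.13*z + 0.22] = 4.56*z^2 + 15.66*z + 3.22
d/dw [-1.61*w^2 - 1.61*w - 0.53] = -3.22*w - 1.61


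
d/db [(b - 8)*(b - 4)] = 2*b - 12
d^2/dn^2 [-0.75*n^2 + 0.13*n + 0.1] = -1.50000000000000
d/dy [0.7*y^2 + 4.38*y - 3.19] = 1.4*y + 4.38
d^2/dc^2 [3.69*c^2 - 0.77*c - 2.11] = 7.38000000000000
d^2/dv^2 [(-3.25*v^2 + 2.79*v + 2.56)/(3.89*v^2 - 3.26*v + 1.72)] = (2.00801799999999*v^3 + 362.899656*v^2 - 306.790296*v + 32.214992)/(58.863869*v^6 - 147.991938*v^5 + 202.105728*v^4 - 165.518024*v^3 + 89.362944*v^2 - 28.933152*v + 5.088448)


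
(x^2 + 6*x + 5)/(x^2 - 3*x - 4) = (x + 5)/(x - 4)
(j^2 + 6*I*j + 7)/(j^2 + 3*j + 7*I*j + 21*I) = (j - I)/(j + 3)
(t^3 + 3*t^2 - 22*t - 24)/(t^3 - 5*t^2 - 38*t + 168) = (t + 1)/(t - 7)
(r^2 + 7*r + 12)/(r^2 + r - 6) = (r + 4)/(r - 2)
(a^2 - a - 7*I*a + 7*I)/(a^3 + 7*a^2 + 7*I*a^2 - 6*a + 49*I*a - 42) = (a^2 - a*(1 + 7*I) + 7*I)/(a^3 + 7*a^2*(1 + I) + a*(-6 + 49*I) - 42)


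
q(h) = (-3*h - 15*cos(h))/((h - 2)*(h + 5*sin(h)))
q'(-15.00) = -0.06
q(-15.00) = 0.18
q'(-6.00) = 0.17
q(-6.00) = 0.10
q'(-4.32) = -37.27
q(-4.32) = -9.86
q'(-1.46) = -0.74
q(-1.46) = 0.12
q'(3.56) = -1.66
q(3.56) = 1.27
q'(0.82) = -1.84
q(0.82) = 2.40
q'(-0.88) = -1.69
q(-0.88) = -0.51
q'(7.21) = 0.44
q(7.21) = -0.52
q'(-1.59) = -0.67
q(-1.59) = 0.21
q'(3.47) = -1.03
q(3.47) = 1.39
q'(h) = (-3*h - 15*cos(h))*(-5*cos(h) - 1)/((h - 2)*(h + 5*sin(h))^2) - (-3*h - 15*cos(h))/((h - 2)^2*(h + 5*sin(h))) + (15*sin(h) - 3)/((h - 2)*(h + 5*sin(h)))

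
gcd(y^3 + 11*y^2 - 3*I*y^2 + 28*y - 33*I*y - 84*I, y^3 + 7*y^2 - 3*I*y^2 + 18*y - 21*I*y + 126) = y + 7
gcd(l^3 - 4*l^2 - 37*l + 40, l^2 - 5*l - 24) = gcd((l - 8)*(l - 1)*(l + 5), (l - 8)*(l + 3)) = l - 8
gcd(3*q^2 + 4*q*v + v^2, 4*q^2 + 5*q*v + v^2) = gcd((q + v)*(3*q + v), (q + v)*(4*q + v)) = q + v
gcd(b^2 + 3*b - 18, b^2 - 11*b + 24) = b - 3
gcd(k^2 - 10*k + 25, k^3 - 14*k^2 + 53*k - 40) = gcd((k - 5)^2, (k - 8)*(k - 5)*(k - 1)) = k - 5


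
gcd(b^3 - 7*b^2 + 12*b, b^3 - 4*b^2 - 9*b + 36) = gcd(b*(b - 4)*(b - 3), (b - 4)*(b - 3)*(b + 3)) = b^2 - 7*b + 12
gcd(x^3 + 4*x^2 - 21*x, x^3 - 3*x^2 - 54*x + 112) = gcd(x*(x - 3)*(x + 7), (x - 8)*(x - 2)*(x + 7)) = x + 7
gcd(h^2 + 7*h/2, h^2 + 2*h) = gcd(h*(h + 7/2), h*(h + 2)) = h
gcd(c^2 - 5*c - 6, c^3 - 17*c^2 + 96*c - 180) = c - 6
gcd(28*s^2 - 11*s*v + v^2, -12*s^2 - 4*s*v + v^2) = 1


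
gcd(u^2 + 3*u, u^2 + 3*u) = u^2 + 3*u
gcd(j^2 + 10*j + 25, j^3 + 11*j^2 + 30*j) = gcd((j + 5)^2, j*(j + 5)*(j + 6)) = j + 5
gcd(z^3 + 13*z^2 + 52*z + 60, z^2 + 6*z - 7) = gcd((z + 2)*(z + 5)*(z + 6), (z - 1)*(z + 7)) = 1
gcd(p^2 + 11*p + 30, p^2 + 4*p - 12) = p + 6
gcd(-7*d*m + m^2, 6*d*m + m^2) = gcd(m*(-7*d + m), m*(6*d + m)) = m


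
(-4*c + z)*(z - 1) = -4*c*z + 4*c + z^2 - z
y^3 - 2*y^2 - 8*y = y*(y - 4)*(y + 2)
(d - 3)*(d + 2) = d^2 - d - 6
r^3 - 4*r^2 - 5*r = r*(r - 5)*(r + 1)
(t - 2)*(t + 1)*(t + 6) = t^3 + 5*t^2 - 8*t - 12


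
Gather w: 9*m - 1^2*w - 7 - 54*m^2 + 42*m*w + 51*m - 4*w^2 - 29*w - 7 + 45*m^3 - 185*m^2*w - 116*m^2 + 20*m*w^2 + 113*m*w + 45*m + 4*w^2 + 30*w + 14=45*m^3 - 170*m^2 + 20*m*w^2 + 105*m + w*(-185*m^2 + 155*m)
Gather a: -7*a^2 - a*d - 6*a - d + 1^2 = -7*a^2 + a*(-d - 6) - d + 1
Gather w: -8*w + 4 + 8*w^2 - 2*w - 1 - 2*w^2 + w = 6*w^2 - 9*w + 3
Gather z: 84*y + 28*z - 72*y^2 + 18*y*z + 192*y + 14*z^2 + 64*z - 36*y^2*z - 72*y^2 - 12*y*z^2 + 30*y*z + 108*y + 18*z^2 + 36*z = -144*y^2 + 384*y + z^2*(32 - 12*y) + z*(-36*y^2 + 48*y + 128)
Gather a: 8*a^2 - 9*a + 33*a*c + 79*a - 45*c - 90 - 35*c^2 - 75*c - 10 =8*a^2 + a*(33*c + 70) - 35*c^2 - 120*c - 100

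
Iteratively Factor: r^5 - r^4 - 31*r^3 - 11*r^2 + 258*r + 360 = (r - 4)*(r^4 + 3*r^3 - 19*r^2 - 87*r - 90) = (r - 5)*(r - 4)*(r^3 + 8*r^2 + 21*r + 18) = (r - 5)*(r - 4)*(r + 3)*(r^2 + 5*r + 6) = (r - 5)*(r - 4)*(r + 2)*(r + 3)*(r + 3)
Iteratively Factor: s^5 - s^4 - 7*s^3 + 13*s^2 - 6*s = (s)*(s^4 - s^3 - 7*s^2 + 13*s - 6) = s*(s - 1)*(s^3 - 7*s + 6) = s*(s - 1)^2*(s^2 + s - 6) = s*(s - 2)*(s - 1)^2*(s + 3)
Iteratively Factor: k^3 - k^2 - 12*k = (k - 4)*(k^2 + 3*k) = (k - 4)*(k + 3)*(k)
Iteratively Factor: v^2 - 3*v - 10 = (v + 2)*(v - 5)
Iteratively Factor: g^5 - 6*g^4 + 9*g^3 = (g - 3)*(g^4 - 3*g^3) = g*(g - 3)*(g^3 - 3*g^2) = g^2*(g - 3)*(g^2 - 3*g) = g^2*(g - 3)^2*(g)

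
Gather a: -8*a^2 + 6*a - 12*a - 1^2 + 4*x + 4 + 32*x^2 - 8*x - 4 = -8*a^2 - 6*a + 32*x^2 - 4*x - 1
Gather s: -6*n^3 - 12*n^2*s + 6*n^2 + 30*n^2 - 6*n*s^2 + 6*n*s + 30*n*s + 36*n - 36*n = -6*n^3 + 36*n^2 - 6*n*s^2 + s*(-12*n^2 + 36*n)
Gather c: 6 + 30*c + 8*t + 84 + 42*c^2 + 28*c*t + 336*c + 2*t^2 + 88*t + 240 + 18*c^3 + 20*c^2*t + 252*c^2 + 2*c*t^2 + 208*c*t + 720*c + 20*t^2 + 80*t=18*c^3 + c^2*(20*t + 294) + c*(2*t^2 + 236*t + 1086) + 22*t^2 + 176*t + 330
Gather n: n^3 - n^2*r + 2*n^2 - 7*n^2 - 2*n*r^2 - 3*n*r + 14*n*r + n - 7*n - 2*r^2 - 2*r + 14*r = n^3 + n^2*(-r - 5) + n*(-2*r^2 + 11*r - 6) - 2*r^2 + 12*r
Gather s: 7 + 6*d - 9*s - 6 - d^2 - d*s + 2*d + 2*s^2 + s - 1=-d^2 + 8*d + 2*s^2 + s*(-d - 8)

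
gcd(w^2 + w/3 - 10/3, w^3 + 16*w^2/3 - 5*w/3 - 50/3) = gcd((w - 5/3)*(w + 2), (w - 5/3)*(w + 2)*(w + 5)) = w^2 + w/3 - 10/3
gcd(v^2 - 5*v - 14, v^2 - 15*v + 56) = v - 7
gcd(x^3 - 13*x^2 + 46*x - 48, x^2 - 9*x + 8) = x - 8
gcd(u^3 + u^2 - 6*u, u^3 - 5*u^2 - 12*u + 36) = u^2 + u - 6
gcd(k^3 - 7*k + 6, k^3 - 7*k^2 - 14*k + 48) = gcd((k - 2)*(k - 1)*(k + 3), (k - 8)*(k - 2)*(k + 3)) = k^2 + k - 6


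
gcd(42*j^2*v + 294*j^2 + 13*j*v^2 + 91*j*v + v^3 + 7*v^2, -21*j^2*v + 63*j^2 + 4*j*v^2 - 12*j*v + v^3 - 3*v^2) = 7*j + v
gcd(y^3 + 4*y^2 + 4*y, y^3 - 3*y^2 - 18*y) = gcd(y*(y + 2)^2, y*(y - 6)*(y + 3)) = y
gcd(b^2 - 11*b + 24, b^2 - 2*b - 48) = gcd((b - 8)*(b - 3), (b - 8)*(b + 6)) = b - 8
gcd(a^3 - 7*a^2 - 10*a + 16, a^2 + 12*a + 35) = 1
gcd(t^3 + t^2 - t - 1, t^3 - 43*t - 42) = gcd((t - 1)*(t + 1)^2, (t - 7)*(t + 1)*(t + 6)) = t + 1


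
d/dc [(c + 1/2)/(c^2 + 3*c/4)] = 2*(-8*c^2 - 8*c - 3)/(c^2*(16*c^2 + 24*c + 9))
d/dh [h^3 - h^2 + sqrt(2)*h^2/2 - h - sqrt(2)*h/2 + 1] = 3*h^2 - 2*h + sqrt(2)*h - 1 - sqrt(2)/2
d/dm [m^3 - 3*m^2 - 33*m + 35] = 3*m^2 - 6*m - 33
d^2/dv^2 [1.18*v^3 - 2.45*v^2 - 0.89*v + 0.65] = 7.08*v - 4.9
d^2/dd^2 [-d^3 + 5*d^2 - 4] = 10 - 6*d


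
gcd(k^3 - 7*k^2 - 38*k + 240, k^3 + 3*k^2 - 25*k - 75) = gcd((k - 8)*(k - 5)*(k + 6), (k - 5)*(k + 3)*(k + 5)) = k - 5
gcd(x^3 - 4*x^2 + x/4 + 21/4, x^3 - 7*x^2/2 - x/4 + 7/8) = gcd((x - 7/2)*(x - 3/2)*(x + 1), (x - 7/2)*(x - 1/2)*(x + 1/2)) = x - 7/2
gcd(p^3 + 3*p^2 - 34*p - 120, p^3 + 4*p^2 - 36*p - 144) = p^2 - 2*p - 24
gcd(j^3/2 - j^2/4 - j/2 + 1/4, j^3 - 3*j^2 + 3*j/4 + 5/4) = j - 1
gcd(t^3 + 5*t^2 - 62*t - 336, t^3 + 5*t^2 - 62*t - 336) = t^3 + 5*t^2 - 62*t - 336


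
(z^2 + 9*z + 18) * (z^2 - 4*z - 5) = z^4 + 5*z^3 - 23*z^2 - 117*z - 90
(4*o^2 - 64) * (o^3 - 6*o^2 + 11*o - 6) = 4*o^5 - 24*o^4 - 20*o^3 + 360*o^2 - 704*o + 384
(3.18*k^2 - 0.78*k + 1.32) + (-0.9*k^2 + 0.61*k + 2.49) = 2.28*k^2 - 0.17*k + 3.81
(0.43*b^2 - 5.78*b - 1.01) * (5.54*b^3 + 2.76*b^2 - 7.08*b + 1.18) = 2.3822*b^5 - 30.8344*b^4 - 24.5926*b^3 + 38.6422*b^2 + 0.3304*b - 1.1918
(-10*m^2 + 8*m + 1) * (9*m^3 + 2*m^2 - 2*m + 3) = -90*m^5 + 52*m^4 + 45*m^3 - 44*m^2 + 22*m + 3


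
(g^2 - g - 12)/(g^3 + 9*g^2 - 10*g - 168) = (g + 3)/(g^2 + 13*g + 42)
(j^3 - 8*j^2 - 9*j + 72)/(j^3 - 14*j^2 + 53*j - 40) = (j^2 - 9)/(j^2 - 6*j + 5)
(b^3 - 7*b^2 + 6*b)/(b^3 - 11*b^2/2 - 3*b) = 2*(b - 1)/(2*b + 1)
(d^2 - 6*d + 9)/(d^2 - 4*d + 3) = (d - 3)/(d - 1)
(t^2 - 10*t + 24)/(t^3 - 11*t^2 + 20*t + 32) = (t - 6)/(t^2 - 7*t - 8)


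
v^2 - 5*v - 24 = (v - 8)*(v + 3)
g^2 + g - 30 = (g - 5)*(g + 6)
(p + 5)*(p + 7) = p^2 + 12*p + 35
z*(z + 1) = z^2 + z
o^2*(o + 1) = o^3 + o^2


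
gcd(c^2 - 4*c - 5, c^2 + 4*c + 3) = c + 1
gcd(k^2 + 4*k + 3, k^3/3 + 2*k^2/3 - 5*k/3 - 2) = k^2 + 4*k + 3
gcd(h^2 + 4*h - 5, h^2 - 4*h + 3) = h - 1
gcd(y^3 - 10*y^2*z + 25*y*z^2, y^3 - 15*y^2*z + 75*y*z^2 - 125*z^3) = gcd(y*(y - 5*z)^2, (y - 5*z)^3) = y^2 - 10*y*z + 25*z^2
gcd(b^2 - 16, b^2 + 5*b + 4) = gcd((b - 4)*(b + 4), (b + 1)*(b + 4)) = b + 4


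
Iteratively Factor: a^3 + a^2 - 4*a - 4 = (a + 1)*(a^2 - 4) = (a - 2)*(a + 1)*(a + 2)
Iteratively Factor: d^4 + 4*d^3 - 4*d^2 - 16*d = (d)*(d^3 + 4*d^2 - 4*d - 16) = d*(d + 4)*(d^2 - 4) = d*(d + 2)*(d + 4)*(d - 2)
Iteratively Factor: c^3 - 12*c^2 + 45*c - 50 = (c - 5)*(c^2 - 7*c + 10) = (c - 5)^2*(c - 2)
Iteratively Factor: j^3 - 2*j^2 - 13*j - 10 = (j - 5)*(j^2 + 3*j + 2) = (j - 5)*(j + 1)*(j + 2)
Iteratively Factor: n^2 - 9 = (n - 3)*(n + 3)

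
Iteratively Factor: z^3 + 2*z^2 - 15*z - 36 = (z - 4)*(z^2 + 6*z + 9) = (z - 4)*(z + 3)*(z + 3)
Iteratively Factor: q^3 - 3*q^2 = (q)*(q^2 - 3*q) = q^2*(q - 3)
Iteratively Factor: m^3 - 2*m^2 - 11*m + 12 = (m - 1)*(m^2 - m - 12) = (m - 1)*(m + 3)*(m - 4)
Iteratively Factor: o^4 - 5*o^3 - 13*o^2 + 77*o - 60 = (o - 1)*(o^3 - 4*o^2 - 17*o + 60) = (o - 3)*(o - 1)*(o^2 - o - 20) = (o - 5)*(o - 3)*(o - 1)*(o + 4)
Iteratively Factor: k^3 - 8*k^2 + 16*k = (k)*(k^2 - 8*k + 16) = k*(k - 4)*(k - 4)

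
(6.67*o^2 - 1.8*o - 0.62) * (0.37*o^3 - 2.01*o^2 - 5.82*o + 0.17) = 2.4679*o^5 - 14.0727*o^4 - 35.4308*o^3 + 12.8561*o^2 + 3.3024*o - 0.1054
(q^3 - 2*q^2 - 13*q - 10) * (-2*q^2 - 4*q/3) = -2*q^5 + 8*q^4/3 + 86*q^3/3 + 112*q^2/3 + 40*q/3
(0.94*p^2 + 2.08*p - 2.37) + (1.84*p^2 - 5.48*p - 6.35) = 2.78*p^2 - 3.4*p - 8.72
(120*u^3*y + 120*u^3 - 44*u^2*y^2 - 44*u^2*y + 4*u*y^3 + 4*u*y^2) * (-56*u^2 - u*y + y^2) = -6720*u^5*y - 6720*u^5 + 2344*u^4*y^2 + 2344*u^4*y - 60*u^3*y^3 - 60*u^3*y^2 - 48*u^2*y^4 - 48*u^2*y^3 + 4*u*y^5 + 4*u*y^4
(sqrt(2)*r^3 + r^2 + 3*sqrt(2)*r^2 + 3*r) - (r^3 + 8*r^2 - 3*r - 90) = -r^3 + sqrt(2)*r^3 - 7*r^2 + 3*sqrt(2)*r^2 + 6*r + 90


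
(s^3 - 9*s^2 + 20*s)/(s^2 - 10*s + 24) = s*(s - 5)/(s - 6)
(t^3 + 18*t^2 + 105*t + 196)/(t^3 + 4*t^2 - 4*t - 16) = (t^2 + 14*t + 49)/(t^2 - 4)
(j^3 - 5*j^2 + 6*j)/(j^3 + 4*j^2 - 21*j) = (j - 2)/(j + 7)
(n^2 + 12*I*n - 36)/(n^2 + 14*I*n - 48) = (n + 6*I)/(n + 8*I)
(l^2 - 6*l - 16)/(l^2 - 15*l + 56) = (l + 2)/(l - 7)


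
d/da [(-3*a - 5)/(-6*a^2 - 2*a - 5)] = (-18*a^2 - 60*a + 5)/(36*a^4 + 24*a^3 + 64*a^2 + 20*a + 25)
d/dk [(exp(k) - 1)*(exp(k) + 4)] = (2*exp(k) + 3)*exp(k)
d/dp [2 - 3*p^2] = -6*p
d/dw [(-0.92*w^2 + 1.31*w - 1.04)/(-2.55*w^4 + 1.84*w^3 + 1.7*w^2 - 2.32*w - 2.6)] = (-4.692*w^5 + 11.7143*w^4 - 15.4288*w^3 + 5.6482*w^2 + 8.32*w - 5.8188)/(6.5025*w^8 - 9.384*w^7 - 5.2844*w^6 + 18.088*w^5 + 7.6124*w^4 - 17.456*w^3 - 3.4576*w^2 + 12.064*w + 6.76)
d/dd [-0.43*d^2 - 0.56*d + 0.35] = -0.86*d - 0.56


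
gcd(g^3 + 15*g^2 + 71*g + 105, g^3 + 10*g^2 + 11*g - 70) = g^2 + 12*g + 35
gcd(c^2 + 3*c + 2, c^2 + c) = c + 1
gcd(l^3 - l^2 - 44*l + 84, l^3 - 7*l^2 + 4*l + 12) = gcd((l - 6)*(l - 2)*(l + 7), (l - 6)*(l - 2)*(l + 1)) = l^2 - 8*l + 12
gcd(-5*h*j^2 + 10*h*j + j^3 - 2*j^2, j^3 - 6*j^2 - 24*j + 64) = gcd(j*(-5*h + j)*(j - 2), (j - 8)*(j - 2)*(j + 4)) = j - 2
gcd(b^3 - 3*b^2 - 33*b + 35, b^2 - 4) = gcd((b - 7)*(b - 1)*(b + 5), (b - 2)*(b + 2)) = 1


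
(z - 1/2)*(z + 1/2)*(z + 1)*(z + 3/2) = z^4 + 5*z^3/2 + 5*z^2/4 - 5*z/8 - 3/8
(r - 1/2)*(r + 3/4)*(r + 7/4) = r^3 + 2*r^2 + r/16 - 21/32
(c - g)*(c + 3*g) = c^2 + 2*c*g - 3*g^2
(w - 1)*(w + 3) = w^2 + 2*w - 3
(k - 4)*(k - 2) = k^2 - 6*k + 8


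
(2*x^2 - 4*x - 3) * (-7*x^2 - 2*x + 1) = -14*x^4 + 24*x^3 + 31*x^2 + 2*x - 3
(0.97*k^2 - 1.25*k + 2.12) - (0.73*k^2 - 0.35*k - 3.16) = 0.24*k^2 - 0.9*k + 5.28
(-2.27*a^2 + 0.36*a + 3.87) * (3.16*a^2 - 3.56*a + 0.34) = -7.1732*a^4 + 9.2188*a^3 + 10.1758*a^2 - 13.6548*a + 1.3158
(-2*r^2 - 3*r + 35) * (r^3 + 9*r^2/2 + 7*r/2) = -2*r^5 - 12*r^4 + 29*r^3/2 + 147*r^2 + 245*r/2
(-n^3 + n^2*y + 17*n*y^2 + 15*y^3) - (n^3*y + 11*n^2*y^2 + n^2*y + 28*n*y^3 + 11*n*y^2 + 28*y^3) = -n^3*y - n^3 - 11*n^2*y^2 - 28*n*y^3 + 6*n*y^2 - 13*y^3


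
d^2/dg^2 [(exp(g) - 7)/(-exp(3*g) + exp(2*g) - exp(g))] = (-4*exp(5*g) + 66*exp(4*g) - 74*exp(3*g) + 41*exp(2*g) - 21*exp(g) + 7)*exp(-g)/(exp(6*g) - 3*exp(5*g) + 6*exp(4*g) - 7*exp(3*g) + 6*exp(2*g) - 3*exp(g) + 1)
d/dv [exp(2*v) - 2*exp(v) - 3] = 2*(exp(v) - 1)*exp(v)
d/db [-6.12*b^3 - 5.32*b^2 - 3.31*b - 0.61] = -18.36*b^2 - 10.64*b - 3.31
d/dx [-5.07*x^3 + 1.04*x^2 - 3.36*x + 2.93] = -15.21*x^2 + 2.08*x - 3.36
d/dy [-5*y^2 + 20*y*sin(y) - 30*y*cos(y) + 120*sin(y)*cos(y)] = 30*y*sin(y) + 20*y*cos(y) - 10*y + 20*sin(y) - 30*cos(y) + 120*cos(2*y)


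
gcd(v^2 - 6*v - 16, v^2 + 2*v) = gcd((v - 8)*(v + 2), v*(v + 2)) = v + 2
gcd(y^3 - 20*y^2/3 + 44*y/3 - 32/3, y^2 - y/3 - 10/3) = y - 2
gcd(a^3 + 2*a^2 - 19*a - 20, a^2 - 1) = a + 1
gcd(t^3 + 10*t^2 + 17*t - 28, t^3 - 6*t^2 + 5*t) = t - 1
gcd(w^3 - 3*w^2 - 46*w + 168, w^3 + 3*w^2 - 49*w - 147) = w + 7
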